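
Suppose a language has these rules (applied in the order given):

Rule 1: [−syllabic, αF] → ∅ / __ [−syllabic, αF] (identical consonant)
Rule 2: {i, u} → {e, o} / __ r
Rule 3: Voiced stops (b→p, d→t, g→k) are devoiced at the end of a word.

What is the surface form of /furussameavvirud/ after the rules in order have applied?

forusameaverut

Rule 1 (degemination): /ss/ is a geminate; the first /s/ deletes. /vv/ is a geminate; the first /v/ deletes. /furussameavvirud/ → furusameavirud.
Rule 2 (pre-rhotic lowering): /u/ is a high vowel immediately before /r/, so it lowers to [o]. /i/ is a high vowel immediately before /r/, so it lowers to [e]. /furusameavirud/ → forusameaverud.
Rule 3 (final devoicing): /d/ is a voiced stop in word-final position, so it devoices to [t]. /forusameaverud/ → forusameaverut.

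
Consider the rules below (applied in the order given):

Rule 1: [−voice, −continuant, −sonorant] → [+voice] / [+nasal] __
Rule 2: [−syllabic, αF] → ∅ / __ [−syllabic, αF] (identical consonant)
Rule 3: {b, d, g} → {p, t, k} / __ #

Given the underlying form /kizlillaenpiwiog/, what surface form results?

kizlilaenbiwiok

Rule 1 (post-nasal voicing): /p/ is a voiceless stop immediately after the nasal /n/, so it voices to [b]. /kizlillaenpiwiog/ → kizlillaenbiwiog.
Rule 2 (degemination): /ll/ is a geminate; the first /l/ deletes. /kizlillaenbiwiog/ → kizlilaenbiwiog.
Rule 3 (final devoicing): /g/ is a voiced stop in word-final position, so it devoices to [k]. /kizlilaenbiwiog/ → kizlilaenbiwiok.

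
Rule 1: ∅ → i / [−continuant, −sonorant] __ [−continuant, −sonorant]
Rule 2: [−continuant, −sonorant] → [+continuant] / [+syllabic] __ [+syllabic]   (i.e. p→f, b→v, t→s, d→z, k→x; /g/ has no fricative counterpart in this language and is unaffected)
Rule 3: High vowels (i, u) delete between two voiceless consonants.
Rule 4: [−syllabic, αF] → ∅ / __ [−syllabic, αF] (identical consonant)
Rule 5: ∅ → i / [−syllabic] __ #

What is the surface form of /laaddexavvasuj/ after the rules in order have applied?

laazizexavasuji

Rule 1 (stop-cluster i-epenthesis): /d/ and /d/ form a stop–stop cluster, so [i] is inserted between them. /laaddexavvasuj/ → laadidexavvasuj.
Rule 2 (intervocalic spirantization): /d/ is a stop between vowels /a/ and /i/, so it spirantizes to the fricative [z]. /d/ is a stop between vowels /i/ and /e/, so it spirantizes to the fricative [z]. /laadidexavvasuj/ → laazizexavvasuj.
Rule 3 (high vowel syncope): no segment meets the environment; /laazizexavvasuj/ is unchanged.
Rule 4 (degemination): /vv/ is a geminate; the first /v/ deletes. /laazizexavvasuj/ → laazizexavasuj.
Rule 5 (final i-epenthesis): the form ends in the consonant /j/, so [i] is inserted word-finally. /laazizexavasuj/ → laazizexavasuji.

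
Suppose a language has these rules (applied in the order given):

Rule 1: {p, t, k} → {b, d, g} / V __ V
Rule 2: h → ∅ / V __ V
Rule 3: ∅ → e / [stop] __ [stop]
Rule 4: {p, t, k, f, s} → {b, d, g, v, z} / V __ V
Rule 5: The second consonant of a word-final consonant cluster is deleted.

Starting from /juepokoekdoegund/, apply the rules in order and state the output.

juebogoegedoegun

Rule 1 (intervocalic voicing): /p/ is a voiceless stop between vowels /e/ and /o/, so it voices to [b]. /k/ is a voiceless stop between vowels /o/ and /o/, so it voices to [g]. /juepokoekdoegund/ → juebogoekdoegund.
Rule 2 (intervocalic h-deletion): no segment meets the environment; /juebogoekdoegund/ is unchanged.
Rule 3 (stop-cluster e-epenthesis): /k/ and /d/ form a stop–stop cluster, so [e] is inserted between them. /juebogoekdoegund/ → juebogoekedoegund.
Rule 4 (intervocalic voicing): /k/ is a voiceless obstruent between vowels /e/ and /e/, so it voices to [g]. /juebogoekedoegund/ → juebogoegedoegund.
Rule 5 (final cluster simplification): /d/ is the second consonant of a word-final cluster /nd/, so it deletes. /juebogoegedoegund/ → juebogoegedoegun.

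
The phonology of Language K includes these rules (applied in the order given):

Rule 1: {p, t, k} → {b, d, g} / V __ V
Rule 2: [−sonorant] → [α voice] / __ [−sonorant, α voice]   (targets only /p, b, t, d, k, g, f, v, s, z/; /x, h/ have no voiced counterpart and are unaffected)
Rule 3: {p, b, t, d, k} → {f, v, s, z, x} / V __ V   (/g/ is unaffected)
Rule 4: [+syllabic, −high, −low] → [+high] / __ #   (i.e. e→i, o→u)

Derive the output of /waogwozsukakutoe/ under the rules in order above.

waogwossugaguzoi

Rule 1 (intervocalic voicing): /k/ is a voiceless stop between vowels /u/ and /a/, so it voices to [g]. /k/ is a voiceless stop between vowels /a/ and /u/, so it voices to [g]. /t/ is a voiceless stop between vowels /u/ and /o/, so it voices to [d]. /waogwozsukakutoe/ → waogwozsugagudoe.
Rule 2 (regressive voicing assimilation): /z/ precedes the voiceless obstruent /s/, so it devoices to [s] by assimilation. /waogwozsugagudoe/ → waogwossugagudoe.
Rule 3 (intervocalic spirantization): /d/ is a stop between vowels /u/ and /o/, so it spirantizes to the fricative [z]. /waogwossugagudoe/ → waogwossugaguzoe.
Rule 4 (final vowel raising): /e/ is a mid vowel in word-final position, so it raises to [i]. /waogwossugaguzoe/ → waogwossugaguzoi.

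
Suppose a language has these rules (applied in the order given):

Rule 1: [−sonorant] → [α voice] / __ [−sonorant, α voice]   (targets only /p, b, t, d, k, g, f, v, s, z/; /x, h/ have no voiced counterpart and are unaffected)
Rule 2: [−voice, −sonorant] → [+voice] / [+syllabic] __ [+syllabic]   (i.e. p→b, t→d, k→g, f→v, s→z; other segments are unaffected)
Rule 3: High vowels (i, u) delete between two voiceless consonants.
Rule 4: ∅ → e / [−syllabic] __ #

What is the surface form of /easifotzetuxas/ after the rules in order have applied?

Rule 1 (regressive voicing assimilation): /t/ precedes the voiced obstruent /z/, so it voices to [d] by assimilation. /easifotzetuxas/ → easifodzetuxas.
Rule 2 (intervocalic voicing): /s/ is a voiceless obstruent between vowels /a/ and /i/, so it voices to [z]. /f/ is a voiceless obstruent between vowels /i/ and /o/, so it voices to [v]. /t/ is a voiceless obstruent between vowels /e/ and /u/, so it voices to [d]. /easifodzetuxas/ → eazivodzeduxas.
Rule 3 (high vowel syncope): no segment meets the environment; /eazivodzeduxas/ is unchanged.
Rule 4 (final e-epenthesis): the form ends in the consonant /s/, so [e] is inserted word-finally. /eazivodzeduxas/ → eazivodzeduxase.

eazivodzeduxase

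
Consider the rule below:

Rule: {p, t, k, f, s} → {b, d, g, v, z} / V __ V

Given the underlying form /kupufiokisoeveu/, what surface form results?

Scanning /kupufiokisoeveu/: /k/ at position 1 is not in the conditioning environment; /p/ is a voiceless obstruent between vowels /u/ and /u/, so it voices to [b]; /f/ is a voiceless obstruent between vowels /u/ and /i/, so it voices to [v]; /k/ is a voiceless obstruent between vowels /o/ and /i/, so it voices to [g]; /s/ is a voiceless obstruent between vowels /i/ and /o/, so it voices to [z].
Result: [kubuviogizoeveu].

kubuviogizoeveu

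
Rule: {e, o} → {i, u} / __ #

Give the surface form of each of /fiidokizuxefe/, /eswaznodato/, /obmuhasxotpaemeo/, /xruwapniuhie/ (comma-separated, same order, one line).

fiidokizuxefi, eswaznodatu, obmuhasxotpaemeu, xruwapniuhii

/fiidokizuxefe/: /e/ is a mid vowel in word-final position, so it raises to [i]. → [fiidokizuxefi].
/eswaznodato/: /o/ is a mid vowel in word-final position, so it raises to [u]. → [eswaznodatu].
/obmuhasxotpaemeo/: /o/ is a mid vowel in word-final position, so it raises to [u]. → [obmuhasxotpaemeu].
/xruwapniuhie/: /e/ is a mid vowel in word-final position, so it raises to [i]. → [xruwapniuhii].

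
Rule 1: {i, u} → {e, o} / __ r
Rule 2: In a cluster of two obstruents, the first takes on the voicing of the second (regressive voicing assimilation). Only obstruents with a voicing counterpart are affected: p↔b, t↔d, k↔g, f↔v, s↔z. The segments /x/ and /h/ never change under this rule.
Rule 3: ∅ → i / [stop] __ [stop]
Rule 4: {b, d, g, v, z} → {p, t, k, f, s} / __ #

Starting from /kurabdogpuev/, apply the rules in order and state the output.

korabidokipuef

Rule 1 (pre-rhotic lowering): /u/ is a high vowel immediately before /r/, so it lowers to [o]. /kurabdogpuev/ → korabdogpuev.
Rule 2 (regressive voicing assimilation): /g/ precedes the voiceless obstruent /p/, so it devoices to [k] by assimilation. /korabdogpuev/ → korabdokpuev.
Rule 3 (stop-cluster i-epenthesis): /b/ and /d/ form a stop–stop cluster, so [i] is inserted between them. /k/ and /p/ form a stop–stop cluster, so [i] is inserted between them. /korabdokpuev/ → korabidokipuev.
Rule 4 (final devoicing): /v/ is a voiced obstruent in word-final position, so it devoices to [f]. /korabidokipuev/ → korabidokipuef.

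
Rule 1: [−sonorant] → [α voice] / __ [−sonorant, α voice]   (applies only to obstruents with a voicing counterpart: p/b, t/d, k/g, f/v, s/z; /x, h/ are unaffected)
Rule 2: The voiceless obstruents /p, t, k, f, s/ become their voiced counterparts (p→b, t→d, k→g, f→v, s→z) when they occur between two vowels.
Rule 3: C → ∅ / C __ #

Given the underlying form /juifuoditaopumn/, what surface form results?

Rule 1 (regressive voicing assimilation): no segment meets the environment; /juifuoditaopumn/ is unchanged.
Rule 2 (intervocalic voicing): /f/ is a voiceless obstruent between vowels /i/ and /u/, so it voices to [v]. /t/ is a voiceless obstruent between vowels /i/ and /a/, so it voices to [d]. /p/ is a voiceless obstruent between vowels /o/ and /u/, so it voices to [b]. /juifuoditaopumn/ → juivuodidaobumn.
Rule 3 (final cluster simplification): /n/ is the second consonant of a word-final cluster /mn/, so it deletes. /juivuodidaobumn/ → juivuodidaobum.

juivuodidaobum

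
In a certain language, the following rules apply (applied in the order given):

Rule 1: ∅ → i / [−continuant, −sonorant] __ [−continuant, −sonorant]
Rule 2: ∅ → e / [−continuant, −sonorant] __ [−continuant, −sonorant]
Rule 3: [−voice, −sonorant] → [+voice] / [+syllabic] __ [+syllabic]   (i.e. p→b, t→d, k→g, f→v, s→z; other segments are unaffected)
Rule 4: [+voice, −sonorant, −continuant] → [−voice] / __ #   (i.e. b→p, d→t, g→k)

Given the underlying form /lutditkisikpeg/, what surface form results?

ludididigizigibek

Rule 1 (stop-cluster i-epenthesis): /t/ and /d/ form a stop–stop cluster, so [i] is inserted between them. /t/ and /k/ form a stop–stop cluster, so [i] is inserted between them. /k/ and /p/ form a stop–stop cluster, so [i] is inserted between them. /lutditkisikpeg/ → lutiditikisikipeg.
Rule 2 (stop-cluster e-epenthesis): no segment meets the environment; /lutiditikisikipeg/ is unchanged.
Rule 3 (intervocalic voicing): /t/ is a voiceless obstruent between vowels /u/ and /i/, so it voices to [d]. /t/ is a voiceless obstruent between vowels /i/ and /i/, so it voices to [d]. /k/ is a voiceless obstruent between vowels /i/ and /i/, so it voices to [g]. /s/ is a voiceless obstruent between vowels /i/ and /i/, so it voices to [z]. /k/ is a voiceless obstruent between vowels /i/ and /i/, so it voices to [g]. /p/ is a voiceless obstruent between vowels /i/ and /e/, so it voices to [b]. /lutiditikisikipeg/ → ludididigizigibeg.
Rule 4 (final devoicing): /g/ is a voiced stop in word-final position, so it devoices to [k]. /ludididigizigibeg/ → ludididigizigibek.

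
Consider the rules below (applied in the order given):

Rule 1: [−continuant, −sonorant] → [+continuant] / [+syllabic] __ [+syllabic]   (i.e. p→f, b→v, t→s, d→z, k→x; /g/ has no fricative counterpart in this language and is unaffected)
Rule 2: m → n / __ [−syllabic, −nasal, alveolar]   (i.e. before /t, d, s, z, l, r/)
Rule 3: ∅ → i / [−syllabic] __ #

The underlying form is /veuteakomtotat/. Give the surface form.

Rule 1 (intervocalic spirantization): /t/ is a stop between vowels /u/ and /e/, so it spirantizes to the fricative [s]. /k/ is a stop between vowels /a/ and /o/, so it spirantizes to the fricative [x]. /t/ is a stop between vowels /o/ and /a/, so it spirantizes to the fricative [s]. /veuteakomtotat/ → veuseaxomtosat.
Rule 2 (nasal place assimilation): /m/ precedes the alveolar consonant /t/, so it assimilates in place to [n]. /veuseaxomtosat/ → veuseaxontosat.
Rule 3 (final i-epenthesis): the form ends in the consonant /t/, so [i] is inserted word-finally. /veuseaxontosat/ → veuseaxontosati.

veuseaxontosati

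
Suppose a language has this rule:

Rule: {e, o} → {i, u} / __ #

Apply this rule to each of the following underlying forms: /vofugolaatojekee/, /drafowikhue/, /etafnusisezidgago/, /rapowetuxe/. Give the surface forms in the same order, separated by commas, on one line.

vofugolaatojekei, drafowikhui, etafnusisezidgagu, rapowetuxi

/vofugolaatojekee/: /e/ is a mid vowel in word-final position, so it raises to [i]. → [vofugolaatojekei].
/drafowikhue/: /e/ is a mid vowel in word-final position, so it raises to [i]. → [drafowikhui].
/etafnusisezidgago/: /o/ is a mid vowel in word-final position, so it raises to [u]. → [etafnusisezidgagu].
/rapowetuxe/: /e/ is a mid vowel in word-final position, so it raises to [i]. → [rapowetuxi].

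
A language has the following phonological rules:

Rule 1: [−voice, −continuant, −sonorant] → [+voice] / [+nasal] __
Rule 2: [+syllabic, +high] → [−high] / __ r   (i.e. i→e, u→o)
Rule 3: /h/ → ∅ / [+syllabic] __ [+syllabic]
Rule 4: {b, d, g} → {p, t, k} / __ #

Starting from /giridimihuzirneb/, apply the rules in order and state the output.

Rule 1 (post-nasal voicing): no segment meets the environment; /giridimihuzirneb/ is unchanged.
Rule 2 (pre-rhotic lowering): /i/ is a high vowel immediately before /r/, so it lowers to [e]. /i/ is a high vowel immediately before /r/, so it lowers to [e]. /giridimihuzirneb/ → geridimihuzerneb.
Rule 3 (intervocalic h-deletion): /h/ occurs between vowels /i/ and /u/, so it deletes. /geridimihuzerneb/ → geridimiuzerneb.
Rule 4 (final devoicing): /b/ is a voiced stop in word-final position, so it devoices to [p]. /geridimiuzerneb/ → geridimiuzernep.

geridimiuzernep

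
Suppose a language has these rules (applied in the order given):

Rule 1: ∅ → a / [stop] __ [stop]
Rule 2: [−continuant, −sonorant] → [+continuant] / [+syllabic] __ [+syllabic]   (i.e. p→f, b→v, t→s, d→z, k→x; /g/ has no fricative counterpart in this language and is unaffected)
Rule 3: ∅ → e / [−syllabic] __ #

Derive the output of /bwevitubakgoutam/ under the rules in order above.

bwevisuvaxagousame

Rule 1 (stop-cluster a-epenthesis): /k/ and /g/ form a stop–stop cluster, so [a] is inserted between them. /bwevitubakgoutam/ → bwevitubakagoutam.
Rule 2 (intervocalic spirantization): /t/ is a stop between vowels /i/ and /u/, so it spirantizes to the fricative [s]. /b/ is a stop between vowels /u/ and /a/, so it spirantizes to the fricative [v]. /k/ is a stop between vowels /a/ and /a/, so it spirantizes to the fricative [x]. /t/ is a stop between vowels /u/ and /a/, so it spirantizes to the fricative [s]. /bwevitubakagoutam/ → bwevisuvaxagousam.
Rule 3 (final e-epenthesis): the form ends in the consonant /m/, so [e] is inserted word-finally. /bwevisuvaxagousam/ → bwevisuvaxagousame.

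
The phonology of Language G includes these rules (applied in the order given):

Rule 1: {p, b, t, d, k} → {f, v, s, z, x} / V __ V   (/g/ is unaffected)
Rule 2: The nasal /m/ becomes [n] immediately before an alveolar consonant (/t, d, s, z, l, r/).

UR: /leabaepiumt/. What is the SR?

Rule 1 (intervocalic spirantization): /b/ is a stop between vowels /a/ and /a/, so it spirantizes to the fricative [v]. /p/ is a stop between vowels /e/ and /i/, so it spirantizes to the fricative [f]. /leabaepiumt/ → leavaefiumt.
Rule 2 (nasal place assimilation): /m/ precedes the alveolar consonant /t/, so it assimilates in place to [n]. /leavaefiumt/ → leavaefiunt.

leavaefiunt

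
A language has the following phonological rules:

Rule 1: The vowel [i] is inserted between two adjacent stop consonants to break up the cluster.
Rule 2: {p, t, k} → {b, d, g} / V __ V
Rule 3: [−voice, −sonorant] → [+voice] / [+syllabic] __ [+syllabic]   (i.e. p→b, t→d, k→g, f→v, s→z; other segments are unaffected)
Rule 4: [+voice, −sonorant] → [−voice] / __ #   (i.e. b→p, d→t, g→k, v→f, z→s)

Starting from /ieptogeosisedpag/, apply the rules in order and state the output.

Rule 1 (stop-cluster i-epenthesis): /p/ and /t/ form a stop–stop cluster, so [i] is inserted between them. /d/ and /p/ form a stop–stop cluster, so [i] is inserted between them. /ieptogeosisedpag/ → iepitogeosisedipag.
Rule 2 (intervocalic voicing): /p/ is a voiceless stop between vowels /e/ and /i/, so it voices to [b]. /t/ is a voiceless stop between vowels /i/ and /o/, so it voices to [d]. /p/ is a voiceless stop between vowels /i/ and /a/, so it voices to [b]. /iepitogeosisedipag/ → iebidogeosisedibag.
Rule 3 (intervocalic voicing): /s/ is a voiceless obstruent between vowels /o/ and /i/, so it voices to [z]. /s/ is a voiceless obstruent between vowels /i/ and /e/, so it voices to [z]. /iebidogeosisedibag/ → iebidogeozizedibag.
Rule 4 (final devoicing): /g/ is a voiced obstruent in word-final position, so it devoices to [k]. /iebidogeozizedibag/ → iebidogeozizedibak.

iebidogeozizedibak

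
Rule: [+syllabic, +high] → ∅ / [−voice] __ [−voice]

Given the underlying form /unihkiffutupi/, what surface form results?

unihkfftpi

/i/ is a high vowel flanked by voiceless consonants /k/ and /f/, so it deletes.
/u/ is a high vowel flanked by voiceless consonants /f/ and /t/, so it deletes.
/u/ is a high vowel flanked by voiceless consonants /t/ and /p/, so it deletes.
The other instances of /u/, /i/ do not occur in the required environment and remain unchanged.
Surface form: [unihkfftpi].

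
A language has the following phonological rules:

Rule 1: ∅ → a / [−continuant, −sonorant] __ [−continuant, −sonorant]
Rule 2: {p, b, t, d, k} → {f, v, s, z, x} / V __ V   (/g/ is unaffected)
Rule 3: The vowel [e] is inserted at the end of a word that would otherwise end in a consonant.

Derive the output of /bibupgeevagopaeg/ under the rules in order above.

Rule 1 (stop-cluster a-epenthesis): /p/ and /g/ form a stop–stop cluster, so [a] is inserted between them. /bibupgeevagopaeg/ → bibupageevagopaeg.
Rule 2 (intervocalic spirantization): /b/ is a stop between vowels /i/ and /u/, so it spirantizes to the fricative [v]. /p/ is a stop between vowels /u/ and /a/, so it spirantizes to the fricative [f]. /p/ is a stop between vowels /o/ and /a/, so it spirantizes to the fricative [f]. /bibupageevagopaeg/ → bivufageevagofaeg.
Rule 3 (final e-epenthesis): the form ends in the consonant /g/, so [e] is inserted word-finally. /bivufageevagofaeg/ → bivufageevagofaege.

bivufageevagofaege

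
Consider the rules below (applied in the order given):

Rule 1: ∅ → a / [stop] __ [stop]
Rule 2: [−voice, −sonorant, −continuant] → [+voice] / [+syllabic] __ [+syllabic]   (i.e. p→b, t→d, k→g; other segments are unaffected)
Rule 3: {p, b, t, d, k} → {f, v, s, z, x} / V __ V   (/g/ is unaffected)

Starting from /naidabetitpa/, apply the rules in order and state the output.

naizavezizava

Rule 1 (stop-cluster a-epenthesis): /t/ and /p/ form a stop–stop cluster, so [a] is inserted between them. /naidabetitpa/ → naidabetitapa.
Rule 2 (intervocalic voicing): /t/ is a voiceless stop between vowels /e/ and /i/, so it voices to [d]. /t/ is a voiceless stop between vowels /i/ and /a/, so it voices to [d]. /p/ is a voiceless stop between vowels /a/ and /a/, so it voices to [b]. /naidabetitapa/ → naidabedidaba.
Rule 3 (intervocalic spirantization): /d/ is a stop between vowels /i/ and /a/, so it spirantizes to the fricative [z]. /b/ is a stop between vowels /a/ and /e/, so it spirantizes to the fricative [v]. /d/ is a stop between vowels /e/ and /i/, so it spirantizes to the fricative [z]. /d/ is a stop between vowels /i/ and /a/, so it spirantizes to the fricative [z]. /b/ is a stop between vowels /a/ and /a/, so it spirantizes to the fricative [v]. /naidabedidaba/ → naizavezizava.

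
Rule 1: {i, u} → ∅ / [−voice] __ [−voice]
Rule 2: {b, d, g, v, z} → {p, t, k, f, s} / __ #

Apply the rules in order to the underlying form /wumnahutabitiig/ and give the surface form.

wumnahtabitiik

Rule 1 (high vowel syncope): /u/ is a high vowel flanked by voiceless consonants /h/ and /t/, so it deletes. /wumnahutabitiig/ → wumnahtabitiig.
Rule 2 (final devoicing): /g/ is a voiced obstruent in word-final position, so it devoices to [k]. /wumnahtabitiig/ → wumnahtabitiik.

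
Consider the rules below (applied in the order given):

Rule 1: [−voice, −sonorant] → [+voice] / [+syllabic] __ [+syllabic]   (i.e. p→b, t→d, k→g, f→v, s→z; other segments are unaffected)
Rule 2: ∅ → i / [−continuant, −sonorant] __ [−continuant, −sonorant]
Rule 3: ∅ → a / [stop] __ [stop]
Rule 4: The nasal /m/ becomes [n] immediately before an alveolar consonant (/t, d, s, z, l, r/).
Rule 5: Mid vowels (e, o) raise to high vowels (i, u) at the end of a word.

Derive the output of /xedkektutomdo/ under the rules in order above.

xedikekitudondu

Rule 1 (intervocalic voicing): /t/ is a voiceless obstruent between vowels /u/ and /o/, so it voices to [d]. /xedkektutomdo/ → xedkektudomdo.
Rule 2 (stop-cluster i-epenthesis): /d/ and /k/ form a stop–stop cluster, so [i] is inserted between them. /k/ and /t/ form a stop–stop cluster, so [i] is inserted between them. /xedkektudomdo/ → xedikekitudomdo.
Rule 3 (stop-cluster a-epenthesis): no segment meets the environment; /xedikekitudomdo/ is unchanged.
Rule 4 (nasal place assimilation): /m/ precedes the alveolar consonant /d/, so it assimilates in place to [n]. /xedikekitudomdo/ → xedikekitudondo.
Rule 5 (final vowel raising): /o/ is a mid vowel in word-final position, so it raises to [u]. /xedikekitudondo/ → xedikekitudondu.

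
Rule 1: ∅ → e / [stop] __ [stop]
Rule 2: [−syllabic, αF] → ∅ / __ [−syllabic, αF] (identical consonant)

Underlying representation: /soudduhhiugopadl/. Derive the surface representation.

soudeduhiugopadl

Rule 1 (stop-cluster e-epenthesis): /d/ and /d/ form a stop–stop cluster, so [e] is inserted between them. /soudduhhiugopadl/ → soudeduhhiugopadl.
Rule 2 (degemination): /hh/ is a geminate; the first /h/ deletes. /soudeduhhiugopadl/ → soudeduhiugopadl.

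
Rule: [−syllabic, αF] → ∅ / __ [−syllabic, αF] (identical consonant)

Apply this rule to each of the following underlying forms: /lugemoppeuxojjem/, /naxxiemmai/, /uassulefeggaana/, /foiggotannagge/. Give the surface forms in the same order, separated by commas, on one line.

lugemopeuxojem, naxiemai, uasulefegaana, foigotanage

/lugemoppeuxojjem/: /pp/ is a geminate; the first /p/ deletes. /jj/ is a geminate; the first /j/ deletes. → [lugemopeuxojem].
/naxxiemmai/: /xx/ is a geminate; the first /x/ deletes. /mm/ is a geminate; the first /m/ deletes. → [naxiemai].
/uassulefeggaana/: /ss/ is a geminate; the first /s/ deletes. /gg/ is a geminate; the first /g/ deletes. → [uasulefegaana].
/foiggotannagge/: /gg/ is a geminate; the first /g/ deletes. /nn/ is a geminate; the first /n/ deletes. /gg/ is a geminate; the first /g/ deletes. → [foigotanage].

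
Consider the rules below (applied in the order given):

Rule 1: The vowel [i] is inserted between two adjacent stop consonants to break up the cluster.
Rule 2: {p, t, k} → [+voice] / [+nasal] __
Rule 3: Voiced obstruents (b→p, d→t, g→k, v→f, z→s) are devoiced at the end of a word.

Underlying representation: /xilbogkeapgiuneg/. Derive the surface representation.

xilbogikeapigiunek

Rule 1 (stop-cluster i-epenthesis): /g/ and /k/ form a stop–stop cluster, so [i] is inserted between them. /p/ and /g/ form a stop–stop cluster, so [i] is inserted between them. /xilbogkeapgiuneg/ → xilbogikeapigiuneg.
Rule 2 (post-nasal voicing): no segment meets the environment; /xilbogikeapigiuneg/ is unchanged.
Rule 3 (final devoicing): /g/ is a voiced obstruent in word-final position, so it devoices to [k]. /xilbogikeapigiuneg/ → xilbogikeapigiunek.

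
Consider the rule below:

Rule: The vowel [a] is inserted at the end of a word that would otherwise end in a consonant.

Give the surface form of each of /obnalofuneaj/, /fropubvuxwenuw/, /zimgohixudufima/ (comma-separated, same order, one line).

obnalofuneaja, fropubvuxwenuwa, zimgohixudufima

/obnalofuneaj/: the form ends in the consonant /j/, so [a] is inserted word-finally. → [obnalofuneaja].
/fropubvuxwenuw/: the form ends in the consonant /w/, so [a] is inserted word-finally. → [fropubvuxwenuwa].
/zimgohixudufima/: the rule's environment is not met; surfaces unchanged as [zimgohixudufima].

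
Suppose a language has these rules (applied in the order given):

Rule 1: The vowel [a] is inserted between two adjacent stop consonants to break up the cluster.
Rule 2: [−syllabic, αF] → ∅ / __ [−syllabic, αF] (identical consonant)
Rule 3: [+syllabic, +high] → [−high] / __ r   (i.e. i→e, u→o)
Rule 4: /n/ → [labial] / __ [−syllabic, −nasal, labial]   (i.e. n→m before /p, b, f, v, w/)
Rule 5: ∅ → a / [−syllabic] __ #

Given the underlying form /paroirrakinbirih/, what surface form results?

paroerakimberiha

Rule 1 (stop-cluster a-epenthesis): no segment meets the environment; /paroirrakinbirih/ is unchanged.
Rule 2 (degemination): /rr/ is a geminate; the first /r/ deletes. /paroirrakinbirih/ → paroirakinbirih.
Rule 3 (pre-rhotic lowering): /i/ is a high vowel immediately before /r/, so it lowers to [e]. /i/ is a high vowel immediately before /r/, so it lowers to [e]. /paroirakinbirih/ → paroerakinberih.
Rule 4 (nasal place assimilation): /n/ precedes the labial consonant /b/, so it assimilates in place to [m]. /paroerakinberih/ → paroerakimberih.
Rule 5 (final a-epenthesis): the form ends in the consonant /h/, so [a] is inserted word-finally. /paroerakimberih/ → paroerakimberiha.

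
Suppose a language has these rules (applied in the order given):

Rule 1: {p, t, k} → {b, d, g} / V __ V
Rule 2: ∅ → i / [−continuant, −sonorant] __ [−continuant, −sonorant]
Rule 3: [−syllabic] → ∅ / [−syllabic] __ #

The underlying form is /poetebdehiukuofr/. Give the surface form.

Rule 1 (intervocalic voicing): /t/ is a voiceless stop between vowels /e/ and /e/, so it voices to [d]. /k/ is a voiceless stop between vowels /u/ and /u/, so it voices to [g]. /poetebdehiukuofr/ → poedebdehiuguofr.
Rule 2 (stop-cluster i-epenthesis): /b/ and /d/ form a stop–stop cluster, so [i] is inserted between them. /poedebdehiuguofr/ → poedebidehiuguofr.
Rule 3 (final cluster simplification): /r/ is the second consonant of a word-final cluster /fr/, so it deletes. /poedebidehiuguofr/ → poedebidehiuguof.

poedebidehiuguof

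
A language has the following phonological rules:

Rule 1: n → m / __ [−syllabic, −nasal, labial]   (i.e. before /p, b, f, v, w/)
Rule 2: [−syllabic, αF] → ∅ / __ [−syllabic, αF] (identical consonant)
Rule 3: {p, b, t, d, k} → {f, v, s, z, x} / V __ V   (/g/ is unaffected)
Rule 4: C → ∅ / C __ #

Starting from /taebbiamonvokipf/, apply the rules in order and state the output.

Rule 1 (nasal place assimilation): /n/ precedes the labial consonant /v/, so it assimilates in place to [m]. /taebbiamonvokipf/ → taebbiamomvokipf.
Rule 2 (degemination): /bb/ is a geminate; the first /b/ deletes. /taebbiamomvokipf/ → taebiamomvokipf.
Rule 3 (intervocalic spirantization): /b/ is a stop between vowels /e/ and /i/, so it spirantizes to the fricative [v]. /k/ is a stop between vowels /o/ and /i/, so it spirantizes to the fricative [x]. /taebiamomvokipf/ → taeviamomvoxipf.
Rule 4 (final cluster simplification): /f/ is the second consonant of a word-final cluster /pf/, so it deletes. /taeviamomvoxipf/ → taeviamomvoxip.

taeviamomvoxip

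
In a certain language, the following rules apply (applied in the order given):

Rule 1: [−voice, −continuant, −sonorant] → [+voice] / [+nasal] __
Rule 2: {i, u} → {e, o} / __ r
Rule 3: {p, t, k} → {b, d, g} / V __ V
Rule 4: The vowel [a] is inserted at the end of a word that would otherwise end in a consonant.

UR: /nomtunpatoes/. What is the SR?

nomdunbadoesa

Rule 1 (post-nasal voicing): /t/ is a voiceless stop immediately after the nasal /m/, so it voices to [d]. /p/ is a voiceless stop immediately after the nasal /n/, so it voices to [b]. /nomtunpatoes/ → nomdunbatoes.
Rule 2 (pre-rhotic lowering): no segment meets the environment; /nomdunbatoes/ is unchanged.
Rule 3 (intervocalic voicing): /t/ is a voiceless stop between vowels /a/ and /o/, so it voices to [d]. /nomdunbatoes/ → nomdunbadoes.
Rule 4 (final a-epenthesis): the form ends in the consonant /s/, so [a] is inserted word-finally. /nomdunbadoes/ → nomdunbadoesa.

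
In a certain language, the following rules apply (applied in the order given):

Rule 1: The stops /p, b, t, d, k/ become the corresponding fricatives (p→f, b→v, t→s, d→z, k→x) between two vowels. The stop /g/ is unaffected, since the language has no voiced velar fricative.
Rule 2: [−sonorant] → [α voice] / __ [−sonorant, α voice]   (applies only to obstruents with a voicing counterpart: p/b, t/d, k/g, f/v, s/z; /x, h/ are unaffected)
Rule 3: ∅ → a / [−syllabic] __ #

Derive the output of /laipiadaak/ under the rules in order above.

laifiazaaka

Rule 1 (intervocalic spirantization): /p/ is a stop between vowels /i/ and /i/, so it spirantizes to the fricative [f]. /d/ is a stop between vowels /a/ and /a/, so it spirantizes to the fricative [z]. /laipiadaak/ → laifiazaak.
Rule 2 (regressive voicing assimilation): no segment meets the environment; /laifiazaak/ is unchanged.
Rule 3 (final a-epenthesis): the form ends in the consonant /k/, so [a] is inserted word-finally. /laifiazaak/ → laifiazaaka.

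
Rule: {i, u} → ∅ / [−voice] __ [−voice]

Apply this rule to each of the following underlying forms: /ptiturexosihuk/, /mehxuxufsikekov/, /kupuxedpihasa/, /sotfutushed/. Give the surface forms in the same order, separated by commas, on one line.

ptturexoshk, mehxxfskekov, kpxedphasa, sotftshed

/ptiturexosihuk/: /i/ is a high vowel flanked by voiceless consonants /t/ and /t/, so it deletes. /i/ is a high vowel flanked by voiceless consonants /s/ and /h/, so it deletes. /u/ is a high vowel flanked by voiceless consonants /h/ and /k/, so it deletes. → [ptturexoshk].
/mehxuxufsikekov/: /u/ is a high vowel flanked by voiceless consonants /x/ and /x/, so it deletes. /u/ is a high vowel flanked by voiceless consonants /x/ and /f/, so it deletes. /i/ is a high vowel flanked by voiceless consonants /s/ and /k/, so it deletes. → [mehxxfskekov].
/kupuxedpihasa/: /u/ is a high vowel flanked by voiceless consonants /k/ and /p/, so it deletes. /u/ is a high vowel flanked by voiceless consonants /p/ and /x/, so it deletes. /i/ is a high vowel flanked by voiceless consonants /p/ and /h/, so it deletes. → [kpxedphasa].
/sotfutushed/: /u/ is a high vowel flanked by voiceless consonants /f/ and /t/, so it deletes. /u/ is a high vowel flanked by voiceless consonants /t/ and /s/, so it deletes. → [sotftshed].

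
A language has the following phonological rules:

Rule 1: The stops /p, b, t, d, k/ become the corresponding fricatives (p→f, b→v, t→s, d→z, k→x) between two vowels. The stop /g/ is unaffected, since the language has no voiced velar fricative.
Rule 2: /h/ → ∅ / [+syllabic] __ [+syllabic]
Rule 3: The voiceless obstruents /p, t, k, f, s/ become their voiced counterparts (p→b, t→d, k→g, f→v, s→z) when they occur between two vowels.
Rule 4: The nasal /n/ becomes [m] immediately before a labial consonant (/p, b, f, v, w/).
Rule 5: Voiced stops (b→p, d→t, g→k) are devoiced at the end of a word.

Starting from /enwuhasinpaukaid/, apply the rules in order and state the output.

Rule 1 (intervocalic spirantization): /k/ is a stop between vowels /u/ and /a/, so it spirantizes to the fricative [x]. /enwuhasinpaukaid/ → enwuhasinpauxaid.
Rule 2 (intervocalic h-deletion): /h/ occurs between vowels /u/ and /a/, so it deletes. /enwuhasinpauxaid/ → enwuasinpauxaid.
Rule 3 (intervocalic voicing): /s/ is a voiceless obstruent between vowels /a/ and /i/, so it voices to [z]. /enwuasinpauxaid/ → enwuazinpauxaid.
Rule 4 (nasal place assimilation): /n/ precedes the labial consonant /w/, so it assimilates in place to [m]. /n/ precedes the labial consonant /p/, so it assimilates in place to [m]. /enwuazinpauxaid/ → emwuazimpauxaid.
Rule 5 (final devoicing): /d/ is a voiced stop in word-final position, so it devoices to [t]. /emwuazimpauxaid/ → emwuazimpauxait.

emwuazimpauxait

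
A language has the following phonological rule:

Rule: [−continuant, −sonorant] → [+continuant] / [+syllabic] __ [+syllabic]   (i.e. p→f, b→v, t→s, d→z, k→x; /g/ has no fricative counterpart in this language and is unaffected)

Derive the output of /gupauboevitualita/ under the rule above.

gufauvoevisualisa

/p/ is a stop between vowels /u/ and /a/, so it spirantizes to the fricative [f].
/b/ is a stop between vowels /u/ and /o/, so it spirantizes to the fricative [v].
/t/ is a stop between vowels /i/ and /u/, so it spirantizes to the fricative [s].
/t/ is a stop between vowels /i/ and /a/, so it spirantizes to the fricative [s].
Surface form: [gufauvoevisualisa].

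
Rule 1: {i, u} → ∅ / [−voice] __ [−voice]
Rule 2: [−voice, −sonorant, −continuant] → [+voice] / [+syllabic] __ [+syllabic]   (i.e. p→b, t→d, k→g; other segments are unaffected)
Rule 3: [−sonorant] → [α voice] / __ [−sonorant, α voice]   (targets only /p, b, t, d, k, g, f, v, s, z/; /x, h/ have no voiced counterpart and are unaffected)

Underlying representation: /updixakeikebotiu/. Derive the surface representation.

Rule 1 (high vowel syncope): no segment meets the environment; /updixakeikebotiu/ is unchanged.
Rule 2 (intervocalic voicing): /k/ is a voiceless stop between vowels /a/ and /e/, so it voices to [g]. /k/ is a voiceless stop between vowels /i/ and /e/, so it voices to [g]. /t/ is a voiceless stop between vowels /o/ and /i/, so it voices to [d]. /updixakeikebotiu/ → updixageigebodiu.
Rule 3 (regressive voicing assimilation): /p/ precedes the voiced obstruent /d/, so it voices to [b] by assimilation. /updixageigebodiu/ → ubdixageigebodiu.

ubdixageigebodiu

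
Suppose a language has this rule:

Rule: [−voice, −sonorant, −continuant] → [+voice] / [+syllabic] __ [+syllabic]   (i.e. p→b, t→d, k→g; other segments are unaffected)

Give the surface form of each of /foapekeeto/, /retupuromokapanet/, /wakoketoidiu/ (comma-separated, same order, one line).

foabegeedo, reduburomogabanet, wagogedoidiu

/foapekeeto/: /p/ is a voiceless stop between vowels /a/ and /e/, so it voices to [b]. /k/ is a voiceless stop between vowels /e/ and /e/, so it voices to [g]. /t/ is a voiceless stop between vowels /e/ and /o/, so it voices to [d]. → [foabegeedo].
/retupuromokapanet/: /t/ is a voiceless stop between vowels /e/ and /u/, so it voices to [d]. /p/ is a voiceless stop between vowels /u/ and /u/, so it voices to [b]. /k/ is a voiceless stop between vowels /o/ and /a/, so it voices to [g]. /p/ is a voiceless stop between vowels /a/ and /a/, so it voices to [b]. → [reduburomogabanet].
/wakoketoidiu/: /k/ is a voiceless stop between vowels /a/ and /o/, so it voices to [g]. /k/ is a voiceless stop between vowels /o/ and /e/, so it voices to [g]. /t/ is a voiceless stop between vowels /e/ and /o/, so it voices to [d]. → [wagogedoidiu].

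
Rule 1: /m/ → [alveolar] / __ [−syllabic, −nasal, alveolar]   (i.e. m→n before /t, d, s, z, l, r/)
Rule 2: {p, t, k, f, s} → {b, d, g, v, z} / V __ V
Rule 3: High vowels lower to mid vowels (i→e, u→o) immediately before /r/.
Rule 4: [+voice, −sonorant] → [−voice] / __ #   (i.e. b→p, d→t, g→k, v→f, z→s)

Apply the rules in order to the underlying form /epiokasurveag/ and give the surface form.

Rule 1 (nasal place assimilation): no segment meets the environment; /epiokasurveag/ is unchanged.
Rule 2 (intervocalic voicing): /p/ is a voiceless obstruent between vowels /e/ and /i/, so it voices to [b]. /k/ is a voiceless obstruent between vowels /o/ and /a/, so it voices to [g]. /s/ is a voiceless obstruent between vowels /a/ and /u/, so it voices to [z]. /epiokasurveag/ → ebiogazurveag.
Rule 3 (pre-rhotic lowering): /u/ is a high vowel immediately before /r/, so it lowers to [o]. /ebiogazurveag/ → ebiogazorveag.
Rule 4 (final devoicing): /g/ is a voiced obstruent in word-final position, so it devoices to [k]. /ebiogazorveag/ → ebiogazorveak.

ebiogazorveak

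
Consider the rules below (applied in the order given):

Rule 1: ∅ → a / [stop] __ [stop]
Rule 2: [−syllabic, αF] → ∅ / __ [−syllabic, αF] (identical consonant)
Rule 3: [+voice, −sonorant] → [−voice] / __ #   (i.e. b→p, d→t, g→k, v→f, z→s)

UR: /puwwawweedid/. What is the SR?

puwaweedit

Rule 1 (stop-cluster a-epenthesis): no segment meets the environment; /puwwawweedid/ is unchanged.
Rule 2 (degemination): /ww/ is a geminate; the first /w/ deletes. /ww/ is a geminate; the first /w/ deletes. /puwwawweedid/ → puwaweedid.
Rule 3 (final devoicing): /d/ is a voiced obstruent in word-final position, so it devoices to [t]. /puwaweedid/ → puwaweedit.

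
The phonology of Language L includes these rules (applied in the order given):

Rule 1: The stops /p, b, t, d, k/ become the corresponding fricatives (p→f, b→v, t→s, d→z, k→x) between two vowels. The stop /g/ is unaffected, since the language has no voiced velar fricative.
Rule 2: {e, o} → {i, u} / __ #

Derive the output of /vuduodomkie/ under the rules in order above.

Rule 1 (intervocalic spirantization): /d/ is a stop between vowels /u/ and /u/, so it spirantizes to the fricative [z]. /d/ is a stop between vowels /o/ and /o/, so it spirantizes to the fricative [z]. /vuduodomkie/ → vuzuozomkie.
Rule 2 (final vowel raising): /e/ is a mid vowel in word-final position, so it raises to [i]. /vuzuozomkie/ → vuzuozomkii.

vuzuozomkii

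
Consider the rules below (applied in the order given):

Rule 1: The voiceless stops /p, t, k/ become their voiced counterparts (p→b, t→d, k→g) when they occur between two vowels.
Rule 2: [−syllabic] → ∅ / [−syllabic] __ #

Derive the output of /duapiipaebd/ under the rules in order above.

Rule 1 (intervocalic voicing): /p/ is a voiceless stop between vowels /a/ and /i/, so it voices to [b]. /p/ is a voiceless stop between vowels /i/ and /a/, so it voices to [b]. /duapiipaebd/ → duabiibaebd.
Rule 2 (final cluster simplification): /d/ is the second consonant of a word-final cluster /bd/, so it deletes. /duabiibaebd/ → duabiibaeb.

duabiibaeb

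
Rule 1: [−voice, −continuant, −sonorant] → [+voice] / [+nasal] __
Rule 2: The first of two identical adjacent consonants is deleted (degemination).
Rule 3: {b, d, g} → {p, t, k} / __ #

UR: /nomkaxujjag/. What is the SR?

nomgaxujak

Rule 1 (post-nasal voicing): /k/ is a voiceless stop immediately after the nasal /m/, so it voices to [g]. /nomkaxujjag/ → nomgaxujjag.
Rule 2 (degemination): /jj/ is a geminate; the first /j/ deletes. /nomgaxujjag/ → nomgaxujag.
Rule 3 (final devoicing): /g/ is a voiced stop in word-final position, so it devoices to [k]. /nomgaxujag/ → nomgaxujak.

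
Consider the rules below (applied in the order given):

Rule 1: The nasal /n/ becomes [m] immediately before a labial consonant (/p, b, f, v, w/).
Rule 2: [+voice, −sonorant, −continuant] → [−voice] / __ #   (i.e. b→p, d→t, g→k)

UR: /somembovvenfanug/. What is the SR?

Rule 1 (nasal place assimilation): /n/ precedes the labial consonant /f/, so it assimilates in place to [m]. /somembovvenfanug/ → somembovvemfanug.
Rule 2 (final devoicing): /g/ is a voiced stop in word-final position, so it devoices to [k]. /somembovvemfanug/ → somembovvemfanuk.

somembovvemfanuk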